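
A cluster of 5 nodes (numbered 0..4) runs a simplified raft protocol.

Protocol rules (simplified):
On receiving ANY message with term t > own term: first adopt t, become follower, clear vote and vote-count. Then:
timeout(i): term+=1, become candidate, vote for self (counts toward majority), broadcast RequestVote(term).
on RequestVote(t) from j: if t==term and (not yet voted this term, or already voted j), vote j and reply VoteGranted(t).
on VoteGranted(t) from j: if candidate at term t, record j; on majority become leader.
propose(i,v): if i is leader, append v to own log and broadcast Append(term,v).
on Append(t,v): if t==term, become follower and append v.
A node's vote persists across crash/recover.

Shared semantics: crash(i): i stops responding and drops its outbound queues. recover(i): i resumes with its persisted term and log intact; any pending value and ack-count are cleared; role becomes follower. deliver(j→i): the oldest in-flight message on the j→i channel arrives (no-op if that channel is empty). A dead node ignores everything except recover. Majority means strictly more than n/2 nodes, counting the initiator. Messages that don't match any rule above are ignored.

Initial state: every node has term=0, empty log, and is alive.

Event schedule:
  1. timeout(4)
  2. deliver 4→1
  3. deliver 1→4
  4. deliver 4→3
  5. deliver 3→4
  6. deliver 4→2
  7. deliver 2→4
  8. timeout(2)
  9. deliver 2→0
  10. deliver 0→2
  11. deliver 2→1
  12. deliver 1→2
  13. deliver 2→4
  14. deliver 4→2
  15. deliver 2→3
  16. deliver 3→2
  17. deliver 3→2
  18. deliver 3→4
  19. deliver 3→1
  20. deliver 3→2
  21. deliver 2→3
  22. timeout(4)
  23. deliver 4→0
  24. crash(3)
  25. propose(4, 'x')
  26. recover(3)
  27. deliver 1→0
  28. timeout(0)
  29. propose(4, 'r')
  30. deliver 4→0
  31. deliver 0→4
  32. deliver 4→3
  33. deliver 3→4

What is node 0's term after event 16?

1. timeout(4):  <4:cand t1 ->
2. deliver 4→1:  <1:foll t1 ->
3. deliver 1→4:  nop
4. deliver 4→3:  <3:foll t1 ->
5. deliver 3→4:  <4:lead t1 ->
6. deliver 4→2:  <2:foll t1 ->
7. deliver 2→4:  nop
8. timeout(2):  <2:cand t2 ->
9. deliver 2→0:  <0:foll t2 ->
10. deliver 0→2:  nop
11. deliver 2→1:  <1:foll t2 ->
12. deliver 1→2:  <2:lead t2 ->
13. deliver 2→4:  <4:foll t2 ->
14. deliver 4→2:  nop
15. deliver 2→3:  <3:foll t2 ->
16. deliver 3→2:  nop

2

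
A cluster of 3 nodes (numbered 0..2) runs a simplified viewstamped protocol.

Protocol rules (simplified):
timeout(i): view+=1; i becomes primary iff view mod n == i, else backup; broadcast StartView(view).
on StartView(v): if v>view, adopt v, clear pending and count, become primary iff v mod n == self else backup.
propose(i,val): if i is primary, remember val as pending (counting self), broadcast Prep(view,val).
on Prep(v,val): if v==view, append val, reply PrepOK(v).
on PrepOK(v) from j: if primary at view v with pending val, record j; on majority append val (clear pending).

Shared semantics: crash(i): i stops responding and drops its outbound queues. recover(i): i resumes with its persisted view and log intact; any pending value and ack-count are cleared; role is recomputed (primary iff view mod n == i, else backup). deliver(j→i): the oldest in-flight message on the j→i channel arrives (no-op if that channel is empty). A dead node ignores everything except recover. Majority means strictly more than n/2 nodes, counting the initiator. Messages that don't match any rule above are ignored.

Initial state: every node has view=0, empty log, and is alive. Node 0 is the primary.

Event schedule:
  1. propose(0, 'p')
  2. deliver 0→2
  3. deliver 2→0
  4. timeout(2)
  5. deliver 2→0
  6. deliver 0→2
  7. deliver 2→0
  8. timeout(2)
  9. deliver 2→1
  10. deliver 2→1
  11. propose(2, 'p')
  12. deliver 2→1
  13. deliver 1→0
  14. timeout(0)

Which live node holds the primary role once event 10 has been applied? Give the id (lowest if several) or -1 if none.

2

step 1 propose(0,'p'): —
step 2 deliver 0→2: 2={back,v=0,log=p}
step 3 deliver 2→0: 0={prim,v=0,log=p}
step 4 timeout(2): 2={back,v=1,log=p}
step 5 deliver 2→0: 0={back,v=1,log=p}
step 6 deliver 0→2: —
step 7 deliver 2→0: —
step 8 timeout(2): 2={prim,v=2,log=p}
step 9 deliver 2→1: 1={prim,v=1,log=-}
step 10 deliver 2→1: 1={back,v=2,log=-}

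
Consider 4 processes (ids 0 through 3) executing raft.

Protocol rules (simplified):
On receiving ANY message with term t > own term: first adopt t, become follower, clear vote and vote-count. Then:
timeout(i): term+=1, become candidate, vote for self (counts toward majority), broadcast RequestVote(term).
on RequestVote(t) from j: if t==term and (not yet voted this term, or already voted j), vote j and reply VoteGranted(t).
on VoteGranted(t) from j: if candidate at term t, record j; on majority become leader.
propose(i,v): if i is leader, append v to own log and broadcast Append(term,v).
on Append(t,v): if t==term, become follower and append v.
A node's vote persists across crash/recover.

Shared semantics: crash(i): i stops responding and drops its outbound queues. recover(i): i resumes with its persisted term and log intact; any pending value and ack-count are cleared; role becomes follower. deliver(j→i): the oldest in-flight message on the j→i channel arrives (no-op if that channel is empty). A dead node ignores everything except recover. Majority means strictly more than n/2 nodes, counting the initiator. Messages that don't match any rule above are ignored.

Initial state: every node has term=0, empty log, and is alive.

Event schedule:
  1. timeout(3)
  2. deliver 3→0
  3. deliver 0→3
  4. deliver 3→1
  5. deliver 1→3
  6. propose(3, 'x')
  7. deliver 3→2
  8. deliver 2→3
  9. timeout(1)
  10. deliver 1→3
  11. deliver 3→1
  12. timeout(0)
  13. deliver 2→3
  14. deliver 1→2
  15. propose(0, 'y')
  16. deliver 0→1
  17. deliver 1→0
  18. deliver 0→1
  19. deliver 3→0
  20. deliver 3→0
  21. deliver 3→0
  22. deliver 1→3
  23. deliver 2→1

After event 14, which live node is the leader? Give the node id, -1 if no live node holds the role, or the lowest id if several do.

-1

e1 timeout(3): 3[cand,t=1,-]
e2 deliver 3→0: 0[foll,t=1,-]
e3 deliver 0→3: ·
e4 deliver 3→1: 1[foll,t=1,-]
e5 deliver 1→3: 3[lead,t=1,-]
e6 propose(3,'x'): 3[lead,t=1,x]
e7 deliver 3→2: 2[foll,t=1,-]
e8 deliver 2→3: ·
e9 timeout(1): 1[cand,t=2,-]
e10 deliver 1→3: 3[foll,t=2,x]
e11 deliver 3→1: ·
e12 timeout(0): 0[cand,t=2,-]
e13 deliver 2→3: ·
e14 deliver 1→2: 2[foll,t=2,-]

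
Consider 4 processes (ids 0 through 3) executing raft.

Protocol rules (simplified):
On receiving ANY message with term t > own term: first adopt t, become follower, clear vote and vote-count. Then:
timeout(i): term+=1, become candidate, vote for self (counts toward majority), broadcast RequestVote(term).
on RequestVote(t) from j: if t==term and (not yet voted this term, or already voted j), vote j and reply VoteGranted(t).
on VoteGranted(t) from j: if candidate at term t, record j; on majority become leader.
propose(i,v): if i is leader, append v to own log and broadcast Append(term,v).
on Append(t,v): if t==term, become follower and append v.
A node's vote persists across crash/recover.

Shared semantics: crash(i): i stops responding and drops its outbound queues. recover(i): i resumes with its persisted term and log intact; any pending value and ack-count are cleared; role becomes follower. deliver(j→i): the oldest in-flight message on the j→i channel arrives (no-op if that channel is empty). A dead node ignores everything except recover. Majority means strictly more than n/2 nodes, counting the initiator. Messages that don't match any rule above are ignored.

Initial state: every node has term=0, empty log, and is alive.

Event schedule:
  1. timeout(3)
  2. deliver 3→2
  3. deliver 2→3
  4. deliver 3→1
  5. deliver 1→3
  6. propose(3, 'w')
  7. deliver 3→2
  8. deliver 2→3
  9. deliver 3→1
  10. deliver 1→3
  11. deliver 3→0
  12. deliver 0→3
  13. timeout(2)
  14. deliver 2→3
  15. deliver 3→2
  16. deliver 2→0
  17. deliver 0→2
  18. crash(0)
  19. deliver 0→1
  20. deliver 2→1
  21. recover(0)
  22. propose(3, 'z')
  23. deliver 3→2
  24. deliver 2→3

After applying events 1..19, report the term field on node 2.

2

step 1 timeout(3): 3={cand,t=1,log=-}
step 2 deliver 3→2: 2={foll,t=1,log=-}
step 3 deliver 2→3: —
step 4 deliver 3→1: 1={foll,t=1,log=-}
step 5 deliver 1→3: 3={lead,t=1,log=-}
step 6 propose(3,'w'): 3={lead,t=1,log=w}
step 7 deliver 3→2: 2={foll,t=1,log=w}
step 8 deliver 2→3: —
step 9 deliver 3→1: 1={foll,t=1,log=w}
step 10 deliver 1→3: —
step 11 deliver 3→0: 0={foll,t=1,log=-}
step 12 deliver 0→3: —
step 13 timeout(2): 2={cand,t=2,log=w}
step 14 deliver 2→3: 3={foll,t=2,log=w}
step 15 deliver 3→2: —
step 16 deliver 2→0: 0={foll,t=2,log=-}
step 17 deliver 0→2: 2={lead,t=2,log=w}
step 18 crash(0): 0={✗foll,t=2,log=-}
step 19 deliver 0→1: —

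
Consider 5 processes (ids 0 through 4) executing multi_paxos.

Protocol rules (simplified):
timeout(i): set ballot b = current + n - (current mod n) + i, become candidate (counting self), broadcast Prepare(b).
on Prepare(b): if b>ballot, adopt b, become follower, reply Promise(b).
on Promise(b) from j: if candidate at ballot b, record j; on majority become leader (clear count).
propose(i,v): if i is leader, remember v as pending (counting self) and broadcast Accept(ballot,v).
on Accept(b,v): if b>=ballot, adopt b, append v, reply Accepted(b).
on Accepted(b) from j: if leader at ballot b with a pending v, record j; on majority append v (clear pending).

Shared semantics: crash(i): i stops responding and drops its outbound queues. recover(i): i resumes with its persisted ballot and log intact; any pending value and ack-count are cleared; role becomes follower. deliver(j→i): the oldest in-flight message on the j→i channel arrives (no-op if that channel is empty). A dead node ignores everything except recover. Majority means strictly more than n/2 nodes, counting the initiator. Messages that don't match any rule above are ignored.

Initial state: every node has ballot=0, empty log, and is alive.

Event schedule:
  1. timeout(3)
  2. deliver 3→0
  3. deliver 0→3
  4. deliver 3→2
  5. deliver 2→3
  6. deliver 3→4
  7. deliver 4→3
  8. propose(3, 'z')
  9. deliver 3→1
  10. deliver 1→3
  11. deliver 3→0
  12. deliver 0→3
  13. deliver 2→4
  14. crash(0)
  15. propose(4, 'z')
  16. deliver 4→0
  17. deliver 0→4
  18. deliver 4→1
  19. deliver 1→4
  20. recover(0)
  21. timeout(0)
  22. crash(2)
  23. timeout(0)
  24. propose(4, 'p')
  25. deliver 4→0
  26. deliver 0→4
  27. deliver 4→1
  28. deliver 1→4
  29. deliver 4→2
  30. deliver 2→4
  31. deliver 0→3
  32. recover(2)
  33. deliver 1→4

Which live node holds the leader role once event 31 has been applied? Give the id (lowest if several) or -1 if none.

-1

1. timeout(3):  <3:cand b8 ->
2. deliver 3→0:  <0:foll b8 ->
3. deliver 0→3:  nop
4. deliver 3→2:  <2:foll b8 ->
5. deliver 2→3:  <3:lead b8 ->
6. deliver 3→4:  <4:foll b8 ->
7. deliver 4→3:  nop
8. propose(3,'z'):  nop
9. deliver 3→1:  <1:foll b8 ->
10. deliver 1→3:  nop
11. deliver 3→0:  <0:foll b8 z>
12. deliver 0→3:  nop
13. deliver 2→4:  nop
14. crash(0):  <0:✗foll b8 z>
15. propose(4,'z'):  nop
16. deliver 4→0:  nop
17. deliver 0→4:  nop
18. deliver 4→1:  nop
19. deliver 1→4:  nop
20. recover(0):  <0:foll b8 z>
21. timeout(0):  <0:cand b10 z>
22. crash(2):  <2:✗foll b8 ->
23. timeout(0):  <0:cand b15 z>
24. propose(4,'p'):  nop
25. deliver 4→0:  nop
26. deliver 0→4:  <4:foll b10 ->
27. deliver 4→1:  nop
28. deliver 1→4:  nop
29. deliver 4→2:  nop
30. deliver 2→4:  nop
31. deliver 0→3:  <3:foll b10 ->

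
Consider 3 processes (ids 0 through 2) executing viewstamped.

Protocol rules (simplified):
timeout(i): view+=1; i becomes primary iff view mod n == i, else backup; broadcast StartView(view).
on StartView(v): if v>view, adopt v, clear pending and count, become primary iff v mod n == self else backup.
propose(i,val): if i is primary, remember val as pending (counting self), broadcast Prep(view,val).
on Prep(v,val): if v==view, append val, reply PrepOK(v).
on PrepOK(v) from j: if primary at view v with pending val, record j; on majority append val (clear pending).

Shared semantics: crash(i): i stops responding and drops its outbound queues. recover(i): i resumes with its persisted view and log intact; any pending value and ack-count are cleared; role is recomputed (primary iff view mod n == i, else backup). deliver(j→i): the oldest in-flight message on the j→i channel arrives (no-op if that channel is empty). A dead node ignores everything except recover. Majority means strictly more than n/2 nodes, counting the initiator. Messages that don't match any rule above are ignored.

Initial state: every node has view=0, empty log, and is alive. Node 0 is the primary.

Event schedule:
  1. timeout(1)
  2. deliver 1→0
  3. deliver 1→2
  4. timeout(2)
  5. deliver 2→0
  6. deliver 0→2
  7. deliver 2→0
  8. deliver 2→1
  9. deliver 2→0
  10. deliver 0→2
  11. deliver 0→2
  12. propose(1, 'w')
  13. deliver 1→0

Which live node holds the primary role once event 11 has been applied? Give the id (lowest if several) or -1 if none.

e1 timeout(1): 1[prim,v=1,-]
e2 deliver 1→0: 0[back,v=1,-]
e3 deliver 1→2: 2[back,v=1,-]
e4 timeout(2): 2[prim,v=2,-]
e5 deliver 2→0: 0[back,v=2,-]
e6 deliver 0→2: ·
e7 deliver 2→0: ·
e8 deliver 2→1: 1[back,v=2,-]
e9 deliver 2→0: ·
e10 deliver 0→2: ·
e11 deliver 0→2: ·

2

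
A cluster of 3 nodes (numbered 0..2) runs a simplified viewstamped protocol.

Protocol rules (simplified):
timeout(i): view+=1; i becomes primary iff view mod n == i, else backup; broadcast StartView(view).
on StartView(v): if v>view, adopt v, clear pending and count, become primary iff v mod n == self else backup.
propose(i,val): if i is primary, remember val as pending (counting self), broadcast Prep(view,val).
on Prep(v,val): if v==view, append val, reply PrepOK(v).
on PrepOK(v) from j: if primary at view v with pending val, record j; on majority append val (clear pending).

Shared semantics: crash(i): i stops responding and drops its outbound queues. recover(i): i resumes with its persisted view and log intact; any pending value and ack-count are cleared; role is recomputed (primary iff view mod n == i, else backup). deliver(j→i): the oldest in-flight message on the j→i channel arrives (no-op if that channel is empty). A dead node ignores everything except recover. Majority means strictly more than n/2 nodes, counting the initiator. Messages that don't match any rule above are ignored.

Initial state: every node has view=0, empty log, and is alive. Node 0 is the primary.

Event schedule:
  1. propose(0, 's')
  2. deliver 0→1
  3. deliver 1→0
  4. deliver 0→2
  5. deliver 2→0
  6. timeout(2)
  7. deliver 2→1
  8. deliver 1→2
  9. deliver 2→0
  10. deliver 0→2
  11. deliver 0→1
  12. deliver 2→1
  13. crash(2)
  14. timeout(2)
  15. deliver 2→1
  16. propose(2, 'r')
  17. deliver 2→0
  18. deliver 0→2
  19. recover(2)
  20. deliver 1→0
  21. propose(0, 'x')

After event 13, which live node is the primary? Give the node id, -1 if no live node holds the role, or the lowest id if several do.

1

1. propose(0,'s'):  nop
2. deliver 0→1:  <1:back v0 s>
3. deliver 1→0:  <0:prim v0 s>
4. deliver 0→2:  <2:back v0 s>
5. deliver 2→0:  nop
6. timeout(2):  <2:back v1 s>
7. deliver 2→1:  <1:prim v1 s>
8. deliver 1→2:  nop
9. deliver 2→0:  <0:back v1 s>
10. deliver 0→2:  nop
11. deliver 0→1:  nop
12. deliver 2→1:  nop
13. crash(2):  <2:✗back v1 s>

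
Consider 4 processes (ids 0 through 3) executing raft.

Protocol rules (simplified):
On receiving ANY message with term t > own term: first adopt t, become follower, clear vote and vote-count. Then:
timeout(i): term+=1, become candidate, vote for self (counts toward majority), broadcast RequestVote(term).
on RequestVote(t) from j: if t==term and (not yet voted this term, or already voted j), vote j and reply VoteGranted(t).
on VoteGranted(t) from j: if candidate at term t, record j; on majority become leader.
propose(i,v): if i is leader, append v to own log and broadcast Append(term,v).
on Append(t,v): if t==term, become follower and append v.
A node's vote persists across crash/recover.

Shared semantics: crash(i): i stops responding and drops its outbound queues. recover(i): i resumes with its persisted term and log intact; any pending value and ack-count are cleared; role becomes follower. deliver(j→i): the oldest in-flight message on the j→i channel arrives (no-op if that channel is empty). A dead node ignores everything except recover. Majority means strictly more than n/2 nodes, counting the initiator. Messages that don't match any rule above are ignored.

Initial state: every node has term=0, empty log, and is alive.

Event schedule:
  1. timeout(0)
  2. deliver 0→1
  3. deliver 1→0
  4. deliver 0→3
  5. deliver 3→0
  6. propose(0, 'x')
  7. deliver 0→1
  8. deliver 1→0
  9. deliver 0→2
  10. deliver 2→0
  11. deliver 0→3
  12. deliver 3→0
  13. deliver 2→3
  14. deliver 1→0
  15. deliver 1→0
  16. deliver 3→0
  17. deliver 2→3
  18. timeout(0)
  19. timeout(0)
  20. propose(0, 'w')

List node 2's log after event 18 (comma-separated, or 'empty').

step 1 timeout(0): 0={cand,t=1,log=-}
step 2 deliver 0→1: 1={foll,t=1,log=-}
step 3 deliver 1→0: —
step 4 deliver 0→3: 3={foll,t=1,log=-}
step 5 deliver 3→0: 0={lead,t=1,log=-}
step 6 propose(0,'x'): 0={lead,t=1,log=x}
step 7 deliver 0→1: 1={foll,t=1,log=x}
step 8 deliver 1→0: —
step 9 deliver 0→2: 2={foll,t=1,log=-}
step 10 deliver 2→0: —
step 11 deliver 0→3: 3={foll,t=1,log=x}
step 12 deliver 3→0: —
step 13 deliver 2→3: —
step 14 deliver 1→0: —
step 15 deliver 1→0: —
step 16 deliver 3→0: —
step 17 deliver 2→3: —
step 18 timeout(0): 0={cand,t=2,log=x}

empty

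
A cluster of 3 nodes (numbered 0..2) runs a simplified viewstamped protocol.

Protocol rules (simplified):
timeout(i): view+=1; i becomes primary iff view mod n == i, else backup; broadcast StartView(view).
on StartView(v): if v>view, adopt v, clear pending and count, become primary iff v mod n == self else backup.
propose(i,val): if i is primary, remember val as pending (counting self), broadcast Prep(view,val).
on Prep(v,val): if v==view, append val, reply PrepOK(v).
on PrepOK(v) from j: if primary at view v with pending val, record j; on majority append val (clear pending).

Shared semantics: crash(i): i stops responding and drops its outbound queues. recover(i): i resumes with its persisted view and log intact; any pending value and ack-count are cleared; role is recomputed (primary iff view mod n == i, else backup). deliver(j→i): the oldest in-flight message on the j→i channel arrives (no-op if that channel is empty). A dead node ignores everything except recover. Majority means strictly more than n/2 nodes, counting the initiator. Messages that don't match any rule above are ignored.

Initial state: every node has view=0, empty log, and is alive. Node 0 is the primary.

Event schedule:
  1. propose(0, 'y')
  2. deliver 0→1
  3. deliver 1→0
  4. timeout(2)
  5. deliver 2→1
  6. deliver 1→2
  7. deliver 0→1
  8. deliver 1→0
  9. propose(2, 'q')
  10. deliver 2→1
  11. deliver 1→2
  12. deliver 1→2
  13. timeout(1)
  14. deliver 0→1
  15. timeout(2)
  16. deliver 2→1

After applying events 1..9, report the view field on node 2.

1

after 1 — propose(0,'y'): ·
after 2 — deliver 0→1: n1:back/v0/[y]
after 3 — deliver 1→0: n0:prim/v0/[y]
after 4 — timeout(2): n2:back/v1/[-]
after 5 — deliver 2→1: n1:prim/v1/[y]
after 6 — deliver 1→2: ·
after 7 — deliver 0→1: ·
after 8 — deliver 1→0: ·
after 9 — propose(2,'q'): ·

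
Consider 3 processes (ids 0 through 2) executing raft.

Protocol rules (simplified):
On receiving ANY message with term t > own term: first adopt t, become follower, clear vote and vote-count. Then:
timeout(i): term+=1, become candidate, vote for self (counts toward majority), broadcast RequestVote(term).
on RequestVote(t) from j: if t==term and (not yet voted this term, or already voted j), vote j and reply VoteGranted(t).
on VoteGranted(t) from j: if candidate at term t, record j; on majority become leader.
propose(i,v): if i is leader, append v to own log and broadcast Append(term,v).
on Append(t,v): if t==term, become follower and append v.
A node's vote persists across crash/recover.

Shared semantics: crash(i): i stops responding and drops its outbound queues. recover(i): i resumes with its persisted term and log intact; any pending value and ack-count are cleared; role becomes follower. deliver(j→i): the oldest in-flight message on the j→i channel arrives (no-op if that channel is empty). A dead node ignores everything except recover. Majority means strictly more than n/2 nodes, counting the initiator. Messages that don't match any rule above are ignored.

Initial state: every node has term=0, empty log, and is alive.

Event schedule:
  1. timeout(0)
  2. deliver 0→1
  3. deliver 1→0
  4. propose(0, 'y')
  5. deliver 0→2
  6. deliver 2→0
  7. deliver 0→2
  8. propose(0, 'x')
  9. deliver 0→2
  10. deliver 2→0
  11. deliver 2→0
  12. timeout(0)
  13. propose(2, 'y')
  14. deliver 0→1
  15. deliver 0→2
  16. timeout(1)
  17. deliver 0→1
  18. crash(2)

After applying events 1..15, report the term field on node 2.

step 1 timeout(0): 0={cand,t=1,log=-}
step 2 deliver 0→1: 1={foll,t=1,log=-}
step 3 deliver 1→0: 0={lead,t=1,log=-}
step 4 propose(0,'y'): 0={lead,t=1,log=y}
step 5 deliver 0→2: 2={foll,t=1,log=-}
step 6 deliver 2→0: —
step 7 deliver 0→2: 2={foll,t=1,log=y}
step 8 propose(0,'x'): 0={lead,t=1,log=y,x}
step 9 deliver 0→2: 2={foll,t=1,log=y,x}
step 10 deliver 2→0: —
step 11 deliver 2→0: —
step 12 timeout(0): 0={cand,t=2,log=y,x}
step 13 propose(2,'y'): —
step 14 deliver 0→1: 1={foll,t=1,log=y}
step 15 deliver 0→2: 2={foll,t=2,log=y,x}

2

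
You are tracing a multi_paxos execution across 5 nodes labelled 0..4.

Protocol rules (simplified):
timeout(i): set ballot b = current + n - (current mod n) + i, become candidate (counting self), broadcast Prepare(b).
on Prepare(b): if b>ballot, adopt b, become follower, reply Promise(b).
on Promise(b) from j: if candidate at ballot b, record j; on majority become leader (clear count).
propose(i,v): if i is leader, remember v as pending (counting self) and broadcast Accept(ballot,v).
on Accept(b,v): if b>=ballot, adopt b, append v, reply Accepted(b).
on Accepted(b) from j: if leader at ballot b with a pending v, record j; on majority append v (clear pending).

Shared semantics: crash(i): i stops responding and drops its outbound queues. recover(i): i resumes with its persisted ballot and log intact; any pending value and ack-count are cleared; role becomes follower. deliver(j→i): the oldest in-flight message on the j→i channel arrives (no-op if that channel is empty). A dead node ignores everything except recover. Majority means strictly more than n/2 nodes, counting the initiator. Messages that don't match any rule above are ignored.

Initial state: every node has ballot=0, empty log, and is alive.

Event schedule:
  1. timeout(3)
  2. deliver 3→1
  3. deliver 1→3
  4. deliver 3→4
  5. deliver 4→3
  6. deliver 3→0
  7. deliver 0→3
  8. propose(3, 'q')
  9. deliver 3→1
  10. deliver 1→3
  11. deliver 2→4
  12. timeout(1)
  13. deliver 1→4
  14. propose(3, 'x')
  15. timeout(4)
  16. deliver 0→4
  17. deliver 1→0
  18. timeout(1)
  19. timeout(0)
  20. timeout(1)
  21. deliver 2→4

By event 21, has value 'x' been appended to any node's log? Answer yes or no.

step 1 timeout(3): 3={cand,b=8,log=-}
step 2 deliver 3→1: 1={foll,b=8,log=-}
step 3 deliver 1→3: —
step 4 deliver 3→4: 4={foll,b=8,log=-}
step 5 deliver 4→3: 3={lead,b=8,log=-}
step 6 deliver 3→0: 0={foll,b=8,log=-}
step 7 deliver 0→3: —
step 8 propose(3,'q'): —
step 9 deliver 3→1: 1={foll,b=8,log=q}
step 10 deliver 1→3: —
step 11 deliver 2→4: —
step 12 timeout(1): 1={cand,b=11,log=q}
step 13 deliver 1→4: 4={foll,b=11,log=-}
step 14 propose(3,'x'): —
step 15 timeout(4): 4={cand,b=19,log=-}
step 16 deliver 0→4: —
step 17 deliver 1→0: 0={foll,b=11,log=-}
step 18 timeout(1): 1={cand,b=16,log=q}
step 19 timeout(0): 0={cand,b=15,log=-}
step 20 timeout(1): 1={cand,b=21,log=q}
step 21 deliver 2→4: —

no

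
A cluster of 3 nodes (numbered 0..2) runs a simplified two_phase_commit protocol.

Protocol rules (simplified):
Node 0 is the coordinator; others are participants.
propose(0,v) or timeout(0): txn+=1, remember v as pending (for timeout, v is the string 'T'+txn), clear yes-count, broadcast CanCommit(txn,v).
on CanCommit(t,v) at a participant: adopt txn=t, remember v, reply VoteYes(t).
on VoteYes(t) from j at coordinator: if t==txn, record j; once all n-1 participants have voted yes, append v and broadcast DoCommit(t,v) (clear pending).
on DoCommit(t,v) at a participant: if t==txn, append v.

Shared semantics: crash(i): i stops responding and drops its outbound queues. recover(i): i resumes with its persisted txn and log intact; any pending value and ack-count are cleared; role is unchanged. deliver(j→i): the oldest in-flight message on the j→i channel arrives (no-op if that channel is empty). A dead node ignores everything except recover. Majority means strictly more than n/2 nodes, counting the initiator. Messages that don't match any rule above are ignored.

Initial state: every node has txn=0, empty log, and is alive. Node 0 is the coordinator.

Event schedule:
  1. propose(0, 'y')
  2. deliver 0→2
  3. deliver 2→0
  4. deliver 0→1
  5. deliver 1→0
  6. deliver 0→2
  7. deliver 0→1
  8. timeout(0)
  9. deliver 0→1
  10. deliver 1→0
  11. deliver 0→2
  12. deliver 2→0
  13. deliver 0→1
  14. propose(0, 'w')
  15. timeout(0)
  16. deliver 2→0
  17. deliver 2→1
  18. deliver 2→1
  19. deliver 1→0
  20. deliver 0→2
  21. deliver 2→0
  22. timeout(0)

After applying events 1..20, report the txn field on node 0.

e1 propose(0,'y'): 0[coor,t=1,-]
e2 deliver 0→2: 2[part,t=1,-]
e3 deliver 2→0: ·
e4 deliver 0→1: 1[part,t=1,-]
e5 deliver 1→0: 0[coor,t=1,y]
e6 deliver 0→2: 2[part,t=1,y]
e7 deliver 0→1: 1[part,t=1,y]
e8 timeout(0): 0[coor,t=2,y]
e9 deliver 0→1: 1[part,t=2,y]
e10 deliver 1→0: ·
e11 deliver 0→2: 2[part,t=2,y]
e12 deliver 2→0: 0[coor,t=2,y,T2]
e13 deliver 0→1: 1[part,t=2,y,T2]
e14 propose(0,'w'): 0[coor,t=3,y,T2]
e15 timeout(0): 0[coor,t=4,y,T2]
e16 deliver 2→0: ·
e17 deliver 2→1: ·
e18 deliver 2→1: ·
e19 deliver 1→0: ·
e20 deliver 0→2: 2[part,t=2,y,T2]

4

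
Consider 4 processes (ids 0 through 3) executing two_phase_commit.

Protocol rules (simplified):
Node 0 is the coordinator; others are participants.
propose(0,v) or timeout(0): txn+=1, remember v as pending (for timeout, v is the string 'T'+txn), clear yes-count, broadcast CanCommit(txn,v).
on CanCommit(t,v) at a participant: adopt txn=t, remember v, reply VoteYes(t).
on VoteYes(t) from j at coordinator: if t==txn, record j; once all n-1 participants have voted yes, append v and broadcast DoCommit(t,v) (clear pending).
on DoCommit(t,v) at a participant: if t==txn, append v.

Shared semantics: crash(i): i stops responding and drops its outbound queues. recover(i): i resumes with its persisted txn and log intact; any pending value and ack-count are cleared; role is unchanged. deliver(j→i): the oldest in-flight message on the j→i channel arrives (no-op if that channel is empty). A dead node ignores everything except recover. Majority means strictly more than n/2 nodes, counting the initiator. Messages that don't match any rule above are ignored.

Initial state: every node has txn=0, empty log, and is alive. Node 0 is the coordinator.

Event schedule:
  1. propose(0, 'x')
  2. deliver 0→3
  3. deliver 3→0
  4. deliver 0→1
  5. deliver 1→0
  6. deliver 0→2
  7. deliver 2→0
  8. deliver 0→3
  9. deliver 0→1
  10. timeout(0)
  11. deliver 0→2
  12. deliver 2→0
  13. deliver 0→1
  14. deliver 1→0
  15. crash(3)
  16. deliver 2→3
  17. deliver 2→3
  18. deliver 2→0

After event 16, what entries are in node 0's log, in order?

[1] propose(0,'x') → N0(coor t1 [-])
[2] deliver 0→3 → N3(part t1 [-])
[3] deliver 3→0 → ∅
[4] deliver 0→1 → N1(part t1 [-])
[5] deliver 1→0 → ∅
[6] deliver 0→2 → N2(part t1 [-])
[7] deliver 2→0 → N0(coor t1 [x])
[8] deliver 0→3 → N3(part t1 [x])
[9] deliver 0→1 → N1(part t1 [x])
[10] timeout(0) → N0(coor t2 [x])
[11] deliver 0→2 → N2(part t1 [x])
[12] deliver 2→0 → ∅
[13] deliver 0→1 → N1(part t2 [x])
[14] deliver 1→0 → ∅
[15] crash(3) → N3(✗part t1 [x])
[16] deliver 2→3 → ∅

x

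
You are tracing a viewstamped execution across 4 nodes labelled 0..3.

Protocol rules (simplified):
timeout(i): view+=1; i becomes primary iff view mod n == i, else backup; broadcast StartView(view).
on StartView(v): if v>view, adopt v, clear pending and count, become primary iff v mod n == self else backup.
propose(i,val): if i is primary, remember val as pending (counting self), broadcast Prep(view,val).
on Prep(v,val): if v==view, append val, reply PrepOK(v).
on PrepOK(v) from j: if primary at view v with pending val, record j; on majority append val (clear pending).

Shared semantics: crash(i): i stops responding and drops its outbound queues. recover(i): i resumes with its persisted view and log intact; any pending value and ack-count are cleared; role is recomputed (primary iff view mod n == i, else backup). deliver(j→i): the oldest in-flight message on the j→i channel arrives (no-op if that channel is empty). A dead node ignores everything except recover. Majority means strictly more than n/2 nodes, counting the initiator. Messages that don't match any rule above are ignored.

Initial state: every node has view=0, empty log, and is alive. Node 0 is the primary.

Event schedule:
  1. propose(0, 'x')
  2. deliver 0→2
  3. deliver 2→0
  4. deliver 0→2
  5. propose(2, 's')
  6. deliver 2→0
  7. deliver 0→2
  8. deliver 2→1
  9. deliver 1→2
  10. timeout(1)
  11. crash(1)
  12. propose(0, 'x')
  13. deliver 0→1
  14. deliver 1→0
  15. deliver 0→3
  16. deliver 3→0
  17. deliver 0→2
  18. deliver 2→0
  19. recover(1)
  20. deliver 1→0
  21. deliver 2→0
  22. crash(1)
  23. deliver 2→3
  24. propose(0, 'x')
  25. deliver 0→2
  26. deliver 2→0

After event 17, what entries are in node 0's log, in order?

empty

after 1 — propose(0,'x'): ·
after 2 — deliver 0→2: n2:back/v0/[x]
after 3 — deliver 2→0: ·
after 4 — deliver 0→2: ·
after 5 — propose(2,'s'): ·
after 6 — deliver 2→0: ·
after 7 — deliver 0→2: ·
after 8 — deliver 2→1: ·
after 9 — deliver 1→2: ·
after 10 — timeout(1): n1:prim/v1/[-]
after 11 — crash(1): n1:✗prim/v1/[-]
after 12 — propose(0,'x'): ·
after 13 — deliver 0→1: ·
after 14 — deliver 1→0: ·
after 15 — deliver 0→3: n3:back/v0/[x]
after 16 — deliver 3→0: ·
after 17 — deliver 0→2: n2:back/v0/[x,x]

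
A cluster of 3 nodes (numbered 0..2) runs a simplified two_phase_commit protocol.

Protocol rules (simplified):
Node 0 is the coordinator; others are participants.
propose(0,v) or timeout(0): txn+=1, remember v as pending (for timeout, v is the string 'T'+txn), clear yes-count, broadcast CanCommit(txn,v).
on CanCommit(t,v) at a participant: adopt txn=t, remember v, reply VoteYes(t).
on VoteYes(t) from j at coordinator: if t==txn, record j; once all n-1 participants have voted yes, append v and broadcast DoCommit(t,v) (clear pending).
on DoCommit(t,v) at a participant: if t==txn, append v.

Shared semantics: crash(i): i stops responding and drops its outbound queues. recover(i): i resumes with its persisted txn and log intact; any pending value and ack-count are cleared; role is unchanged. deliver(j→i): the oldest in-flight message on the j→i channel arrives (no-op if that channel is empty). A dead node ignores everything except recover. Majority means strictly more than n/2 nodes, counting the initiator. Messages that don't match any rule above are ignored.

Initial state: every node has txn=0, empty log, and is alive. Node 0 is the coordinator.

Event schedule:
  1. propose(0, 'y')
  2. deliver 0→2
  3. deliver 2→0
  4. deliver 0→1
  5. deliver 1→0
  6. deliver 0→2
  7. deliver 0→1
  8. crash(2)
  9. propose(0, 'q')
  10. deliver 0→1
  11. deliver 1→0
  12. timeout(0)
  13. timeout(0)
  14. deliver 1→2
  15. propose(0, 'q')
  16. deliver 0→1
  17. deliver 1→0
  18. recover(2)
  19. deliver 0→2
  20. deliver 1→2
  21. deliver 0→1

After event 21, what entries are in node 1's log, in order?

step 1 propose(0,'y'): 0={coor,t=1,log=-}
step 2 deliver 0→2: 2={part,t=1,log=-}
step 3 deliver 2→0: —
step 4 deliver 0→1: 1={part,t=1,log=-}
step 5 deliver 1→0: 0={coor,t=1,log=y}
step 6 deliver 0→2: 2={part,t=1,log=y}
step 7 deliver 0→1: 1={part,t=1,log=y}
step 8 crash(2): 2={✗part,t=1,log=y}
step 9 propose(0,'q'): 0={coor,t=2,log=y}
step 10 deliver 0→1: 1={part,t=2,log=y}
step 11 deliver 1→0: —
step 12 timeout(0): 0={coor,t=3,log=y}
step 13 timeout(0): 0={coor,t=4,log=y}
step 14 deliver 1→2: —
step 15 propose(0,'q'): 0={coor,t=5,log=y}
step 16 deliver 0→1: 1={part,t=3,log=y}
step 17 deliver 1→0: —
step 18 recover(2): 2={part,t=1,log=y}
step 19 deliver 0→2: 2={part,t=2,log=y}
step 20 deliver 1→2: —
step 21 deliver 0→1: 1={part,t=4,log=y}

y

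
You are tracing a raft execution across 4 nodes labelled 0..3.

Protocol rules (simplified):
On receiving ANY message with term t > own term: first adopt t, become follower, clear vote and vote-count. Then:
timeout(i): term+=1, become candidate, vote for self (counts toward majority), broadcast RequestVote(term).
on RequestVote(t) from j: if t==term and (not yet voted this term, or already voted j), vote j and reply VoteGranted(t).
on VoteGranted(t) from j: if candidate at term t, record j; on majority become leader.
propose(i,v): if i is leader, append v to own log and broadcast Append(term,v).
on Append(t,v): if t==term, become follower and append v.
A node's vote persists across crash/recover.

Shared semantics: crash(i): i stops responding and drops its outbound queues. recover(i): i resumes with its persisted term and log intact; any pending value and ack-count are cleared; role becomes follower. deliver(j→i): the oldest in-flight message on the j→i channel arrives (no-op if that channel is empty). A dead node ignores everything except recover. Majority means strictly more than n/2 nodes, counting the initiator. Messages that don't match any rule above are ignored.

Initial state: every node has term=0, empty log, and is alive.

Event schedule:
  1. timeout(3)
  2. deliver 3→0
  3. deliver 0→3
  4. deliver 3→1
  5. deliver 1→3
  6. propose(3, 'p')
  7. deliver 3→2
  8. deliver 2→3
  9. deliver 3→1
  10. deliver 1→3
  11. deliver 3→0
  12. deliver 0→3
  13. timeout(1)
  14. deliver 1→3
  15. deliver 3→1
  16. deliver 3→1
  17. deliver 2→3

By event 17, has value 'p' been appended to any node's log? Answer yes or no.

yes

e1 timeout(3): 3[cand,t=1,-]
e2 deliver 3→0: 0[foll,t=1,-]
e3 deliver 0→3: ·
e4 deliver 3→1: 1[foll,t=1,-]
e5 deliver 1→3: 3[lead,t=1,-]
e6 propose(3,'p'): 3[lead,t=1,p]
e7 deliver 3→2: 2[foll,t=1,-]
e8 deliver 2→3: ·
e9 deliver 3→1: 1[foll,t=1,p]
e10 deliver 1→3: ·
e11 deliver 3→0: 0[foll,t=1,p]
e12 deliver 0→3: ·
e13 timeout(1): 1[cand,t=2,p]
e14 deliver 1→3: 3[foll,t=2,p]
e15 deliver 3→1: ·
e16 deliver 3→1: ·
e17 deliver 2→3: ·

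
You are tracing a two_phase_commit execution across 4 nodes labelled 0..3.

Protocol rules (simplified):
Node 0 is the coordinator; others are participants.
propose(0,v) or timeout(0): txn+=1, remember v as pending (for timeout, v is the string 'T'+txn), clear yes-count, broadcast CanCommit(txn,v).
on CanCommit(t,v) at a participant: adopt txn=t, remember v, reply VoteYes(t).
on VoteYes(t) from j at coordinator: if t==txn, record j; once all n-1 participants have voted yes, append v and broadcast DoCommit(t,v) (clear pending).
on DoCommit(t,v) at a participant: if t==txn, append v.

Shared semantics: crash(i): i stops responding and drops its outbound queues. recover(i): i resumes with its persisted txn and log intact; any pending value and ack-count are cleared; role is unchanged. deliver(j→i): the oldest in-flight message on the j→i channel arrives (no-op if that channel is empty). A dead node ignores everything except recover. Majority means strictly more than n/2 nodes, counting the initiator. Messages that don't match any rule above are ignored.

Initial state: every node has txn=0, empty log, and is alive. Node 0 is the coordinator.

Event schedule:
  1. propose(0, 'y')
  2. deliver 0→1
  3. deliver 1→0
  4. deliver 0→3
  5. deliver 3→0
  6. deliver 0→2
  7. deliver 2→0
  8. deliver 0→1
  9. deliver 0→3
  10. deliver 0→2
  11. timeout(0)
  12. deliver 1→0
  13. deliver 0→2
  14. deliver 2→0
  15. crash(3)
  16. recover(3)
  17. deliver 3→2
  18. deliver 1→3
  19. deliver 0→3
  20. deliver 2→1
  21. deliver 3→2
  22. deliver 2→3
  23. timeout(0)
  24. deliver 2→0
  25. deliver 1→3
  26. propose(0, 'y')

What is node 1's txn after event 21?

1. propose(0,'y'):  <0:coor t1 ->
2. deliver 0→1:  <1:part t1 ->
3. deliver 1→0:  nop
4. deliver 0→3:  <3:part t1 ->
5. deliver 3→0:  nop
6. deliver 0→2:  <2:part t1 ->
7. deliver 2→0:  <0:coor t1 y>
8. deliver 0→1:  <1:part t1 y>
9. deliver 0→3:  <3:part t1 y>
10. deliver 0→2:  <2:part t1 y>
11. timeout(0):  <0:coor t2 y>
12. deliver 1→0:  nop
13. deliver 0→2:  <2:part t2 y>
14. deliver 2→0:  nop
15. crash(3):  <3:✗part t1 y>
16. recover(3):  <3:part t1 y>
17. deliver 3→2:  nop
18. deliver 1→3:  nop
19. deliver 0→3:  <3:part t2 y>
20. deliver 2→1:  nop
21. deliver 3→2:  nop

1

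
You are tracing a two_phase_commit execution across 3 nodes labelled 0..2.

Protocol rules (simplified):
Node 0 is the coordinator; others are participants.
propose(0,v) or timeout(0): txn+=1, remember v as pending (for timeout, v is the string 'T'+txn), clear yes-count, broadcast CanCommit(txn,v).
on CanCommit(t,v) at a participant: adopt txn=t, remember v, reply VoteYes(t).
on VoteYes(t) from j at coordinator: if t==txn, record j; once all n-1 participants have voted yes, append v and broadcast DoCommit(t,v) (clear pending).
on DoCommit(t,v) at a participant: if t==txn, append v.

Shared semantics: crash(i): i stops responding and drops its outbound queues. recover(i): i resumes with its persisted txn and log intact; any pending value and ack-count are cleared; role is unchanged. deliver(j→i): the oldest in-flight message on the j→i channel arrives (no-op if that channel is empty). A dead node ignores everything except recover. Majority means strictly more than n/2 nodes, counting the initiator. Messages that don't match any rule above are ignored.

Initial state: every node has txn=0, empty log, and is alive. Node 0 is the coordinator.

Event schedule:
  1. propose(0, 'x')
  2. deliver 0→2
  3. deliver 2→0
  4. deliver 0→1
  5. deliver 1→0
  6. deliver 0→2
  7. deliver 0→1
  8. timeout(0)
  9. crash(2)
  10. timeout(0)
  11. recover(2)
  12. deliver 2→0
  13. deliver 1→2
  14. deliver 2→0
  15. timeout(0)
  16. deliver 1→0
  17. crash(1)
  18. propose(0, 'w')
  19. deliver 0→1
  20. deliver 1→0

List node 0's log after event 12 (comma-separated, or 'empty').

1. propose(0,'x'):  <0:coor t1 ->
2. deliver 0→2:  <2:part t1 ->
3. deliver 2→0:  nop
4. deliver 0→1:  <1:part t1 ->
5. deliver 1→0:  <0:coor t1 x>
6. deliver 0→2:  <2:part t1 x>
7. deliver 0→1:  <1:part t1 x>
8. timeout(0):  <0:coor t2 x>
9. crash(2):  <2:✗part t1 x>
10. timeout(0):  <0:coor t3 x>
11. recover(2):  <2:part t1 x>
12. deliver 2→0:  nop

x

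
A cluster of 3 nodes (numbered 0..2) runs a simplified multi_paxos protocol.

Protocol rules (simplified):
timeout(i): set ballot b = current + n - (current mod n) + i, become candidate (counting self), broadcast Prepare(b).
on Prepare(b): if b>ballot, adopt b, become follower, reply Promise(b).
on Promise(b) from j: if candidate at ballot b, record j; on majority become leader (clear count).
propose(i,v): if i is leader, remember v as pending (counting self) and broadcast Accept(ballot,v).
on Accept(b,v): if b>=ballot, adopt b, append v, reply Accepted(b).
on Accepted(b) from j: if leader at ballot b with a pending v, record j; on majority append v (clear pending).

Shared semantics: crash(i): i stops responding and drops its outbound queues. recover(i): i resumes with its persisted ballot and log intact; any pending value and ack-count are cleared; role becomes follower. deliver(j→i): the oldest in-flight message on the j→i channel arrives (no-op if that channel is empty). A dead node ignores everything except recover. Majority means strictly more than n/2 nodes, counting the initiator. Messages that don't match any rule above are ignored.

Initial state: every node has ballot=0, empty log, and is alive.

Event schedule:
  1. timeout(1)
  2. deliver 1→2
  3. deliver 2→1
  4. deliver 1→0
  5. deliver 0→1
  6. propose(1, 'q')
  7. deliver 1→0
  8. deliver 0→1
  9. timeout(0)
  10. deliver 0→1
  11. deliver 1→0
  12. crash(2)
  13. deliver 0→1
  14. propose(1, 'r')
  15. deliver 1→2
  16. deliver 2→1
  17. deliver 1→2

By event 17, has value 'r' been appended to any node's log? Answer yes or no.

1. timeout(1):  <1:cand b4 ->
2. deliver 1→2:  <2:foll b4 ->
3. deliver 2→1:  <1:lead b4 ->
4. deliver 1→0:  <0:foll b4 ->
5. deliver 0→1:  nop
6. propose(1,'q'):  nop
7. deliver 1→0:  <0:foll b4 q>
8. deliver 0→1:  <1:lead b4 q>
9. timeout(0):  <0:cand b6 q>
10. deliver 0→1:  <1:foll b6 q>
11. deliver 1→0:  <0:lead b6 q>
12. crash(2):  <2:✗foll b4 ->
13. deliver 0→1:  nop
14. propose(1,'r'):  nop
15. deliver 1→2:  nop
16. deliver 2→1:  nop
17. deliver 1→2:  nop

no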